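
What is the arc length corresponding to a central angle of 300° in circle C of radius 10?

Arc length = 2π(10)(5/6) = 50*pi/3

50*pi/3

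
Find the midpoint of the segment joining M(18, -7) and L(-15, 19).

The midpoint is the average of the coordinates:
x: (18 + -15)/2 = 3/2
y: (-7 + 19)/2 = 6
Midpoint = (3/2, 6)

(3/2, 6)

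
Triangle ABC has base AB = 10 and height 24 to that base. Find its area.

A triangle's area is half the area of a rectangle with the same base and height.
Area = (1/2) * 10 * 24 = 120.

120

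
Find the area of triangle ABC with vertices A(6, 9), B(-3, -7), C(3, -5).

Shoelace: Area = (1/2)|6(-7--5) + -3(-5-9) + 3(9--7)| = (1/2)(78) = 39

39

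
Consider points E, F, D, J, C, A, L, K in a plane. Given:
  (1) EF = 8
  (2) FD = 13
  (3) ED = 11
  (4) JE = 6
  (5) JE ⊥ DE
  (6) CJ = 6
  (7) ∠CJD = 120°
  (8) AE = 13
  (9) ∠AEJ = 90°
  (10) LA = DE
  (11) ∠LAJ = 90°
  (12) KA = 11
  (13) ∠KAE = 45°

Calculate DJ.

Step 1: By the law of cosines on triangle DEJ: DJ² = 11² + 6² − 2·11·6·cos(90°) = 157, so DJ = √157.

Therefore, the length of DJ = √157.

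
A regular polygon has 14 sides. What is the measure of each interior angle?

Each interior angle of a regular n-gon is (n - 2) * 180 / n.
For n = 14: (14 - 2) * 180 / 14 = 2160/14 = 1080/7 degrees.

1080/7 degrees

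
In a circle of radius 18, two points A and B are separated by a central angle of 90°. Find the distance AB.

Drop a perpendicular from the center to the chord, bisecting both the chord and the central angle.
Each half-chord = r sin(θ/2) = 18 sin(45°).
The full chord = 2 × 18 × sin(45°) = 18*sqrt(2).

18*sqrt(2)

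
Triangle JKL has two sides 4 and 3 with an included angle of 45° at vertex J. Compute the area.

Area = (1/2)(4)(3) sin(45°) = (1/2)(4)(3)(sqrt(2)/2) = 3*sqrt(2)

3*sqrt(2)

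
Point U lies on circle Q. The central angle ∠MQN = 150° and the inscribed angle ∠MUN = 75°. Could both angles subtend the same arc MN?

By the inscribed angle theorem, if both angles subtend the same arc, the inscribed angle must be half the central angle.
Half of 150° = 75°, which equals the given inscribed angle of 75°.
Therefore, yes, they correspond to the same arc.

Yes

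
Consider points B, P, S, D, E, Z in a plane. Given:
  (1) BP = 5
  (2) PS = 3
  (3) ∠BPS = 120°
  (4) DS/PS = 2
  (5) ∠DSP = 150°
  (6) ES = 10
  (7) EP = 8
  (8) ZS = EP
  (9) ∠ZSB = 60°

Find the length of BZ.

From the given relations: ZS = EP = 8.
Step 1: By the law of cosines on triangle BPS: BS² = 5² + 3² − 2·5·3·cos(120°) = 49, so BS = 7.
Step 2: By the law of cosines on triangle BSZ: BZ² = 7² + 8² − 2·7·8·cos(60°) = 57, so BZ = √57.

Therefore, the length of BZ = √57.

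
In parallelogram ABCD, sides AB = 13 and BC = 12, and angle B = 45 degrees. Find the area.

Area = a * b * sin(theta)
Area = 13 * 12 * sin(45 degrees)
Area = 156 * sqrt(2)/2
Area = 78*sqrt(2)

78*sqrt(2)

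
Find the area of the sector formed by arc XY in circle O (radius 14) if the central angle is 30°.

Sector area = π(14²)(1/12) = 49*pi/3

49*pi/3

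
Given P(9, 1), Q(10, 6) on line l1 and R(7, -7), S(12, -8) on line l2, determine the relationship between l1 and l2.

Slope of line 1: m1 = (6 - 1)/(10 - 9) = 5/1 = 5
Slope of line 2: m2 = (-8 - -7)/(12 - 7) = -1/5 = -1/5
m1 * m2 = -1, so perpendicular.

Perpendicular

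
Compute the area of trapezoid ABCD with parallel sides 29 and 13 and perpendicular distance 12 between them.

A trapezoid's area equals the midsegment times the height.
The midsegment is (29 + 13) / 2 = 21.
Area = 21 * 12 = 252.

252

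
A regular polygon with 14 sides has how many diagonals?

The number of diagonals in an n-gon is n(n - 3)/2.
For n = 14: 14(14 - 3)/2 = 14 × 11 / 2 = 77.

77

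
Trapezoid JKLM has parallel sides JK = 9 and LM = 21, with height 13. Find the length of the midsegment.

midsegment = (9 + 21) / 2 = 30 / 2 = 15

15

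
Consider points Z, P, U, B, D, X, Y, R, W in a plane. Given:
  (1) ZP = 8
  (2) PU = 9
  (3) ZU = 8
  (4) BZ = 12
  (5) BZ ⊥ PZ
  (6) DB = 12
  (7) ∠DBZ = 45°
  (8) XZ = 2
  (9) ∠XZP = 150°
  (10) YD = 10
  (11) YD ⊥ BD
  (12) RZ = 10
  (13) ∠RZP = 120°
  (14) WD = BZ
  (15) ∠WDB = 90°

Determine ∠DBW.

From the given relations: WD = BZ = 12.
Step 1: By the law of cosines on triangle BDW: BW² = 12² + 12² − 2·12·12·cos(90°) = 288, so BW = 12·√2.
Step 2: By the inverse law of cosines on triangle DBW: cos(∠DBW) = (12² + (12·√2)² − 12²) / (2·12·12·√2) = 288/407.29 = 0.7071, so ∠DBW = 45°.

Therefore, the measure of angle ∠DBW = 45°.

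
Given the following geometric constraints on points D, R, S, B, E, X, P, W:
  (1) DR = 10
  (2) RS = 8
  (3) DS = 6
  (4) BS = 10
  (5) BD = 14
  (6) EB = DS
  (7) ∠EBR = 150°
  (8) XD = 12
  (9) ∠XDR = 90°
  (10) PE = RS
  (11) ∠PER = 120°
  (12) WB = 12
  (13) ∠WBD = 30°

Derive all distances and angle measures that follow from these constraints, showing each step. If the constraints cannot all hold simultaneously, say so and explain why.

The constraints are consistent.

From the given relations:
  EB = DS = 6
  PE = RS = 8

Step 1: From DB = 14, BW = 12, and ∠DBW = 30°, by the law of cosines:
  DW² = DB² + BW² - 2·DB·BW·cos(30°) = 196 + 144 - 291 = 49.02
  DW ≈ 7

Step 2: From RD = 10, DX = 12, and ∠RDX = 90°, by the law of cosines:
  RX² = RD² + DX² - 2·RD·DX·cos(90°) = 100 + 144 - 0 = 244
  RX = 2·√61

Step 3: From DB = 14, DS = 6, BS = 10, by the inverse law of cosines:
  cos(∠BDS) = (DB² + DS² - BS²) / (2·DB·DS)
  ∠BDS = 38.21°

Step 4: From DR = 10, DS = 6, RS = 8, by the inverse law of cosines:
  cos(∠RDS) = (DR² + DS² - RS²) / (2·DR·DS)
  ∠RDS = 53.13°

Step 5: From RD = 10, RS = 8, DS = 6, by the inverse law of cosines:
  cos(∠DRS) = (RD² + RS² - DS²) / (2·RD·RS)
  ∠DRS = 36.87°

Step 6: From SB = 10, SD = 6, BD = 14, by the inverse law of cosines:
  cos(∠BSD) = (SB² + SD² - BD²) / (2·SB·SD)
  ∠BSD = 120°

Step 7: From SD = 6, SR = 8, DR = 10, by the inverse law of cosines:
  cos(∠DSR) = (SD² + SR² - DR²) / (2·SD·SR)
  ∠DSR = 90°

Step 8: From BD = 14, BS = 10, DS = 6, by the inverse law of cosines:
  cos(∠DBS) = (BD² + BS² - DS²) / (2·BD·BS)
  ∠DBS = 21.79°

Step 9: From DB = 14, DW = 7, BW = 12, by the inverse law of cosines:
  cos(∠BDW) = (DB² + DW² - BW²) / (2·DB·DW)
  ∠BDW = 58.98°

Step 10: From RD = 10, RX = 2·√61, DX = 12, by the inverse law of cosines:
  cos(∠DRX) = (RD² + RX² - DX²) / (2·RD·RX)
  ∠DRX = 50.19°

Step 11: From XD = 12, XR = 2·√61, DR = 10, by the inverse law of cosines:
  cos(∠DXR) = (XD² + XR² - DR²) / (2·XD·XR)
  ∠DXR = 39.81°

Step 12: From WB = 12, WD = 7, BD = 14, by the inverse law of cosines:
  cos(∠BWD) = (WB² + WD² - BD²) / (2·WB·WD)
  ∠BWD = 91.02°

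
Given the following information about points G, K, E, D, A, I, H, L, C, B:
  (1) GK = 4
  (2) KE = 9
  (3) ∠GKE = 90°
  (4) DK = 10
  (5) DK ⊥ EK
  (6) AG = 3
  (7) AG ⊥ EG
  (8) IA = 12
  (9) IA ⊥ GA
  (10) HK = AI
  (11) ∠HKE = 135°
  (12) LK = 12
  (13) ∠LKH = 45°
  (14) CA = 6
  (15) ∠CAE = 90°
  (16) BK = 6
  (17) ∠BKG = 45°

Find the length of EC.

Step 1: By the law of cosines on triangle EKG: EG² = 9² + 4² − 2·9·4·cos(90°) = 97, so EG = √97.
Step 2: By the law of cosines on triangle EGA: EA² = √97² + 3² − 2·√97·3·cos(90°) = 106, so EA = √106.
Step 3: By the law of cosines on triangle EAC: EC² = √106² + 6² − 2·√106·6·cos(90°) = 142, so EC = √142.

Therefore, the length of EC = √142.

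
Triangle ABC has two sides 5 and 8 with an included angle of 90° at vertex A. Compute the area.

Area = (1/2)(5)(8) sin(90°) = (1/2)(5)(8)(1) = 20

20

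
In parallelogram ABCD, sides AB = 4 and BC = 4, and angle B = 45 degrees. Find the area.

Area = a * b * sin(theta)
Area = 4 * 4 * sin(45 degrees)
Area = 16 * sqrt(2)/2
Area = 8*sqrt(2)

8*sqrt(2)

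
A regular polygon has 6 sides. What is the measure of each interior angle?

Each interior angle of a regular n-gon is (n - 2) * 180 / n.
For n = 6: (6 - 2) * 180 / 6 = 720/6 = 120 degrees.

120 degrees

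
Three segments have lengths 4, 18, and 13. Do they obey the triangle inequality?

Check the triangle inequality: 4 + 13 = 17 ≤ 18.
Since the sum of two sides does not exceed the third, no triangle can be formed.

No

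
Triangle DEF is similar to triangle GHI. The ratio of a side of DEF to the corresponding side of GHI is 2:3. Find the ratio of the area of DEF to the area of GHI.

Area scales with the square of linear dimensions. If every length is multiplied by 2/3, then the area is multiplied by (2/3)^2 = 4/9.
The area ratio is 4:9.

4:9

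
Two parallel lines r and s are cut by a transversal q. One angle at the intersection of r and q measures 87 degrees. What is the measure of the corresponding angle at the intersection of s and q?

When a transversal crosses parallel lines, angles in the same position at each intersection are called corresponding angles.
These are always equal, so the answer is 87 degrees.

87 degrees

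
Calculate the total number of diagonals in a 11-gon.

Each of the 11 vertices connects to 8 non-adjacent vertices via diagonals.
Total connections = 11 × 8 = 88, but each diagonal is counted twice.
Number of diagonals = 88 / 2 = 44.

44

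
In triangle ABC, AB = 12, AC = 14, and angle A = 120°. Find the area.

When two sides and the included angle are known, the area formula is (1/2)ab sin(C).
The height from one side to the opposite vertex is 14 sin(120°) = 7*sqrt(3).
Area = (1/2) * 12 * 7*sqrt(3) = 42*sqrt(3).

42*sqrt(3)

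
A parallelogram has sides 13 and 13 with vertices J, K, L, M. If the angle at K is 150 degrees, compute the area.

The area of a parallelogram equals the product of two adjacent sides times the sine of the included angle.
This is because the height equals 13 * sin(150°) = 13/2.
Area = 13 * 13/2 = 169/2

169/2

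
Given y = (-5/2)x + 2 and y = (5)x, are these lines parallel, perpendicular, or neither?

Slope of line 1: m1 = -5/2
Slope of line 2: m2 = 5
m1 != m2 and m1*m2 = -25/2 != -1. Neither.

Neither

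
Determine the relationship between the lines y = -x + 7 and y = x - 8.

Slope of line 1: m1 = -1
Slope of line 2: m2 = 1
Two lines are perpendicular when the product of their slopes is -1 (negative reciprocals).
m1 * m2 = (-1) * (1) = -1, confirming perpendicularity.

Perpendicular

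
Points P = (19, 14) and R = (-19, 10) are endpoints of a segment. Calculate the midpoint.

M = ((x₁ + x₂)/2, (y₁ + y₂)/2)
= ((19 + -19)/2, (14 + 10)/2)
= (0/2, 24/2) = (0, 12)

(0, 12)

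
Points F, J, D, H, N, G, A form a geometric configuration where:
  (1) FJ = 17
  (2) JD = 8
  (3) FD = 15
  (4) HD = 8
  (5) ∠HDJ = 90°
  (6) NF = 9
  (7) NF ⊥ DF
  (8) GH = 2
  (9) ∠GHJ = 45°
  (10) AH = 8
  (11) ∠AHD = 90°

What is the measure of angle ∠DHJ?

Step 1: By the law of cosines on triangle HDJ: HJ² = 8² + 8² − 2·8·8·cos(90°) = 128, so HJ = 8·√2.
Step 2: By the inverse law of cosines on triangle DHJ: cos(∠DHJ) = (8² + (8·√2)² − 8²) / (2·8·8·√2) = 128/181.02 = 0.7071, so ∠DHJ = 45°.

Therefore, the measure of angle ∠DHJ = 45°.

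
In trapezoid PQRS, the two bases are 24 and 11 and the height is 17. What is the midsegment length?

The midsegment of a trapezoid = (base1 + base2) / 2
midsegment = (24 + 11) / 2
midsegment = 35 / 2
midsegment = 35/2

35/2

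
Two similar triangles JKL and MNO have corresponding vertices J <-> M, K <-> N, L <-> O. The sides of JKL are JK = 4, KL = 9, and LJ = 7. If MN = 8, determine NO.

Similar triangles have proportional sides. Setting up the proportion:
MN / JK = NO / KL
8 / 4 = NO / 9
NO = 9 * 8 / 4 = 18.

18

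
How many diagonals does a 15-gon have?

Total line segments between 15 vertices = C(15,2) = 105.
Subtract the 15 sides: 105 - 15 = 90 diagonals.

90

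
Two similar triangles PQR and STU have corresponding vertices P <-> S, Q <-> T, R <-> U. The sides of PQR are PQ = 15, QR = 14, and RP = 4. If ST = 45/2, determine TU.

k = 45/2/15 = 3/2. TU = 3/2 * 14 = 21.

21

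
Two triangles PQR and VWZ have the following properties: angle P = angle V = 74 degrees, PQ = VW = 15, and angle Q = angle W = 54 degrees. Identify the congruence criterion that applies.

Consider the given information: angle P = angle V = 74 degrees, PQ = VW = 15, and angle Q = angle W = 54 degrees
This is not SSS or HL: SSS requires all three pairs of sides, but we don't have that. HL only applies to right triangles with matching hypotenuse and leg.
The correct criterion is ASA. Two pairs of corresponding angles and the included side are equal (Angle-Side-Angle).

ASA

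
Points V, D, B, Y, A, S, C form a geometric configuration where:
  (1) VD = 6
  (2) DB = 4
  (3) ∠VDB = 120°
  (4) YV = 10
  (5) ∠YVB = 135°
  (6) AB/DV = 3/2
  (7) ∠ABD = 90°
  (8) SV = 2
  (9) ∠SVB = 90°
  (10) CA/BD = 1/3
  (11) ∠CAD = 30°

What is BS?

Step 1: By the law of cosines on triangle BDV: BV² = 4² + 6² − 2·4·6·cos(120°) = 76, so BV = 2·√19.
Step 2: By the law of cosines on triangle BVS: BS² = (2·√19)² + 2² − 2·2·√19·2·cos(90°) = 80, so BS = 4·√5.

Therefore, the length of BS = 4·√5.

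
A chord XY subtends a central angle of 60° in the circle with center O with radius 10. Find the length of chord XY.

Chord = 2(10) sin(30°) = 10

10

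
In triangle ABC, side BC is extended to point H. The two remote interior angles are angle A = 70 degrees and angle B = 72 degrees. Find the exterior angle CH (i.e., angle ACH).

By the exterior angle theorem, an exterior angle of a triangle equals the sum of the two remote interior angles.
Exterior angle = angle A + angle B
Exterior angle = 70 + 72 = 142 degrees

142 degrees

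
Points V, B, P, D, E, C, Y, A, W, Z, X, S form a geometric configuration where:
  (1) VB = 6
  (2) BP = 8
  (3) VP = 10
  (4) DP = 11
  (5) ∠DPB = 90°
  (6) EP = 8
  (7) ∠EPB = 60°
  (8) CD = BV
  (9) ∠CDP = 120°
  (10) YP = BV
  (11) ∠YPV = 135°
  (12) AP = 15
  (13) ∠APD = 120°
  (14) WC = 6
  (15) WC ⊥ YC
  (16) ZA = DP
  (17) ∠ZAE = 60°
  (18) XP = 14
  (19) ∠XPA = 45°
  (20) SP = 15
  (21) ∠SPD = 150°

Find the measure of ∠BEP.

Step 1: By the law of cosines on triangle EPB: EB² = 8² + 8² − 2·8·8·cos(60°) = 64, so EB = 8.
Step 2: By the inverse law of cosines on triangle BEP: cos(∠BEP) = (8² + 8² − 8²) / (2·8·8) = 64/128 = 0.5, so ∠BEP = 60°.

Therefore, the measure of angle ∠BEP = 60°.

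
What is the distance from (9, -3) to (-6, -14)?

d = sqrt((-6 - 9)^2 + (-14 - -3)^2)
d = sqrt(-15^2 + -11^2)
d = sqrt(225 + 121)
d = sqrt(346)

sqrt(346)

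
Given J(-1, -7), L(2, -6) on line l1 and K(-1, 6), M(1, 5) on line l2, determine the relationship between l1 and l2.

Slope of line 1: m1 = (-6 - -7)/(2 - -1) = 1/3 = 1/3
Slope of line 2: m2 = (5 - 6)/(1 - -1) = -1/2 = -1/2
m1 != m2 (1/3 != -1/2), so not parallel.
m1 * m2 = (1/3) * (-1/2) = -1/6 != -1, so not perpendicular.
The lines are neither parallel nor perpendicular.

Neither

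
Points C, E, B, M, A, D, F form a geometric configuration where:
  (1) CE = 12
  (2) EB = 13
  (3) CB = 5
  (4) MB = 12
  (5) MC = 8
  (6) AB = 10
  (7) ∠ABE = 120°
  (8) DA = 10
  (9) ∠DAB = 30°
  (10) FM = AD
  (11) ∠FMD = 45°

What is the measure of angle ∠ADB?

Step 1: By the law of cosines on triangle DAB: DB² = 10² + 10² − 2·10·10·cos(30°) = 26.79, so DB ≈ 5.18.
Step 2: By the inverse law of cosines on triangle ADB: cos(∠ADB) = (10² + 5.18² − 10²) / (2·10·5.18) = 26.79/103.53 = 0.2588, so ∠ADB = 75°.

Therefore, the measure of angle ∠ADB = 75°.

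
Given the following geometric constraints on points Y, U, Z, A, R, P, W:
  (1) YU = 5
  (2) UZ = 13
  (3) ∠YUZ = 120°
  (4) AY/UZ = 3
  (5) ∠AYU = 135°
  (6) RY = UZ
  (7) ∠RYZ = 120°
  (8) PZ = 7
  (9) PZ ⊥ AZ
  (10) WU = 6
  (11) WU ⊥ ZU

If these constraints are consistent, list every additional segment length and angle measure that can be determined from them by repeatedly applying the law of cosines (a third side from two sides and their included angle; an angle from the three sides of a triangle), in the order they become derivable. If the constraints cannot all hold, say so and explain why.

The constraints are consistent. Derivable facts, in order:
After 1 step:
- UA ≈ 42.68
- YZ ≈ 16.09
- ZW ≈ 14.32
After 2 steps:
- ZR ≈ 25.24
- ∠AUY = 40.25°
- ∠UAY = 4.75°
- ∠UWZ = 65.22°
- ∠UYZ = 44.39°
- ∠UZW = 24.78°
- ∠UZY = 15.61°
After 3 steps:
- ∠RZY = 26.49°
- ∠YRZ = 33.51°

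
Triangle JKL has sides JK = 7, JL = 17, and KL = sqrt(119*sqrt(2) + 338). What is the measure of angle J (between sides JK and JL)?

cos(J) = (7² + 17² - (sqrt(119*sqrt(2) + 338))²) / (2 × 7 × 17) = -sqrt(2)/2, so J = arccos(-sqrt(2)/2) = 135°.

135°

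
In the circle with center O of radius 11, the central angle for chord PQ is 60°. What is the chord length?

Drop a perpendicular from the center to the chord, bisecting both the chord and the central angle.
Each half-chord = r sin(θ/2) = 11 sin(30°).
The full chord = 2 × 11 × sin(30°) = 11.

11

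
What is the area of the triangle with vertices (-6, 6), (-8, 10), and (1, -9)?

Shoelace: Area = (1/2)|-6(10--9) + -8(-9-6) + 1(6-10)| = (1/2)(2) = 1

1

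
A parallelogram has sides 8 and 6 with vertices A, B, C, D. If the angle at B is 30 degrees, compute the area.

The area of a parallelogram equals the product of two adjacent sides times the sine of the included angle.
This is because the height equals 6 * sin(30°) = 3.
Area = 8 * 3 = 24

24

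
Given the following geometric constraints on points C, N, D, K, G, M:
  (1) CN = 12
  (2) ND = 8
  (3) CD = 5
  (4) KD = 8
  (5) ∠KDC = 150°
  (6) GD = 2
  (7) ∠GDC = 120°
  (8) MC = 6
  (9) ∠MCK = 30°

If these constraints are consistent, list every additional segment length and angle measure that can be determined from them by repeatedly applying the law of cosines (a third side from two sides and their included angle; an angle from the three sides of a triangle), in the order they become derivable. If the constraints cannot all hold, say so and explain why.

The constraints are consistent. Derivable facts, in order:
After 1 step:
- CG = √39
- CK ≈ 12.58
- ∠CDN = 133.43°
- ∠CND = 17.61°
- ∠DCN = 28.96°
After 2 steps:
- KM ≈ 7.97
- ∠CGD = 43.9°
- ∠CKD = 11.46°
- ∠DCG = 16.1°
- ∠DCK = 18.54°
After 3 steps:
- ∠CKM = 22.11°
- ∠CMK = 127.89°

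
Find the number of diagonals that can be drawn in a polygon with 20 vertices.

The number of diagonals in an n-gon is n(n - 3)/2.
For n = 20: 20(20 - 3)/2 = 20 × 17 / 2 = 170.

170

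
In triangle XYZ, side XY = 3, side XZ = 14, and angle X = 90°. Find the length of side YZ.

The included angle is 90°, so the triangle is right-angled at X. The opposite side YZ is the hypotenuse.
By the Pythagorean theorem: YZ = sqrt(3^2 + 14^2) = sqrt(205) = sqrt(205).

sqrt(205)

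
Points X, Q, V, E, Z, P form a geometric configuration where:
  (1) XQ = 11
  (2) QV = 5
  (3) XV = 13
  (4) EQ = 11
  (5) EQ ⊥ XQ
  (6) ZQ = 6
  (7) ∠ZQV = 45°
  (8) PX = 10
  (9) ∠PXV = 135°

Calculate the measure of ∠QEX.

Step 1: By the law of cosines on triangle EQX: EX² = 11² + 11² − 2·11·11·cos(90°) = 242, so EX = 11·√2.
Step 2: By the inverse law of cosines on triangle QEX: cos(∠QEX) = (11² + (11·√2)² − 11²) / (2·11·11·√2) = 242/342.24 = 0.7071, so ∠QEX = 45°.

Therefore, the measure of angle ∠QEX = 45°.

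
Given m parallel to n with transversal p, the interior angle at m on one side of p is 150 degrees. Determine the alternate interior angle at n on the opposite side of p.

Alternate interior angles lie on opposite sides of the transversal, between the parallel lines.
By the alternate interior angle theorem, they are equal: 150 degrees.

150 degrees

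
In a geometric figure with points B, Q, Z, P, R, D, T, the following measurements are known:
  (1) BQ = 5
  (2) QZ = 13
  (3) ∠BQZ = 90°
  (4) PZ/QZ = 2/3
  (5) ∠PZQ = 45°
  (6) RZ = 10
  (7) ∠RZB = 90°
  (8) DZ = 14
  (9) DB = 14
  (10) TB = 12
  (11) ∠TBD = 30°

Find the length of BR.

Step 1: By the law of cosines on triangle ZQB: ZB² = 13² + 5² − 2·13·5·cos(90°) = 194, so ZB = √194.
Step 2: By the law of cosines on triangle BZR: BR² = √194² + 10² − 2·√194·10·cos(90°) = 294, so BR = 7·√6.

Therefore, the length of BR = 7·√6.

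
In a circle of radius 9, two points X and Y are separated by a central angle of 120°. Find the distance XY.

Drop a perpendicular from the center to the chord, bisecting both the chord and the central angle.
Each half-chord = r sin(θ/2) = 9 sin(60°).
The full chord = 2 × 9 × sin(60°) = 9*sqrt(3).

9*sqrt(3)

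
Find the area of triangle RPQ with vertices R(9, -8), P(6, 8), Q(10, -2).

The Shoelace formula computes the area from vertex coordinates by summing cross products.
For vertices (9,-8), (6,8), (10,-2):
Signed sum = 9*8 - 6*-8 + 6*-2 - 10*8 + 10*-8 - 9*-2
= 120 + -92 + -62 = -34
Area = (1/2)|-34| = 17.

17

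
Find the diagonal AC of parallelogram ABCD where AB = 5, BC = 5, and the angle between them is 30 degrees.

Using the law of cosines:
d^2 = 5^2 + 5^2 - 2(5)(5)cos(30 degrees)
d^2 = 25 + 25 - 50*sqrt(3)/2
d^2 = 50 - 25*sqrt(3)
d = 5*sqrt(2 - sqrt(3))

5*sqrt(2 - sqrt(3))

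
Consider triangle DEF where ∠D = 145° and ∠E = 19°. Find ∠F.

angle F = 180 - 145 - 19 = 16 degrees.

16 degrees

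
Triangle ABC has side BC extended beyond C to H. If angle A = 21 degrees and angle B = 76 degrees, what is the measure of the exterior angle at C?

Exterior angle = 21 + 76 = 97 degrees (exterior angle theorem).

97 degrees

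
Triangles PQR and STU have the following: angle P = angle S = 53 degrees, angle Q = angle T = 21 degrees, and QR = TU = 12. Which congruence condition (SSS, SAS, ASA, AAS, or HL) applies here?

Consider the given information: angle P = angle S = 53 degrees, angle Q = angle T = 21 degrees, and QR = TU = 12
This is not ASA or HL: ASA requires two angles and the side between them. HL only applies to right triangles with matching hypotenuse and leg.
The correct criterion is AAS. Two pairs of corresponding angles and a non-included side are equal (Angle-Angle-Side).

AAS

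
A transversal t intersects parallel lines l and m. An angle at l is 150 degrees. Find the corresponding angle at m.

Corresponding angles are equal: 150 degrees.

150 degrees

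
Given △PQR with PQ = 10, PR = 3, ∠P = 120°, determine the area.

Area = (1/2)(10)(3) sin(120°) = (1/2)(10)(3)(sqrt(3)/2) = 15*sqrt(3)/2

15*sqrt(3)/2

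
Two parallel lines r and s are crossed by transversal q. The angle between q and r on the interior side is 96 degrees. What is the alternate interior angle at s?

Alternate interior angles formed by parallel lines and a transversal are equal.
The given angle is 96 degrees.
The alternate interior angle = 96 degrees.

96 degrees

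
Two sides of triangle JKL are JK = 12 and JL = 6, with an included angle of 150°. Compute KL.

Law of cosines: KL^2 = 12^2 + 6^2 - 2(12)(6)cos(150°) = 72*sqrt(3) + 180, so KL = 6*sqrt(2*sqrt(3) + 5).

6*sqrt(2*sqrt(3) + 5)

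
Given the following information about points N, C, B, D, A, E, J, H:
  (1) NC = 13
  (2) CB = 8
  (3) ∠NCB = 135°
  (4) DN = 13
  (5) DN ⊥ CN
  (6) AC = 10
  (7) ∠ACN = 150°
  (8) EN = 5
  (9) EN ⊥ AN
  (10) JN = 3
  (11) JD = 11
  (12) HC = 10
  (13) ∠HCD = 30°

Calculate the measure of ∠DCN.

Step 1: By the law of cosines on triangle CND: CD² = 13² + 13² − 2·13·13·cos(90°) = 338, so CD = 13·√2.
Step 2: By the inverse law of cosines on triangle DCN: cos(∠DCN) = ((13·√2)² + 13² − 13²) / (2·13·√2·13) = 338/478 = 0.7071, so ∠DCN = 45°.

Therefore, the measure of angle ∠DCN = 45°.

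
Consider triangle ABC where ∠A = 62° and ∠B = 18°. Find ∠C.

angle C = 180 - 62 - 18 = 100 degrees.

100 degrees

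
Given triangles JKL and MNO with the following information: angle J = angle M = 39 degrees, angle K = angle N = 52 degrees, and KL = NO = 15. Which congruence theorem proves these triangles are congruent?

The given information provides:
angle J = angle M = 39 degrees, angle K = angle N = 52 degrees, and KL = NO = 15
This matches the AAS congruence theorem.
Two pairs of corresponding angles and a non-included side are equal (Angle-Angle-Side).

AAS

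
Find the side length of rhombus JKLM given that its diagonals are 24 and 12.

In a rhombus, the diagonals bisect each other perpendicularly, creating four congruent right triangles.
Each triangle has legs 12 (half of 24) and 6 (half of 12).
The hypotenuse of each right triangle is a side of the rhombus:
side = sqrt(12^2 + 6^2) = sqrt(180) = 6*sqrt(5)

6*sqrt(5)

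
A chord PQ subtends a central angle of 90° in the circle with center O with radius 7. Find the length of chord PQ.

Drop a perpendicular from the center to the chord, bisecting both the chord and the central angle.
Each half-chord = r sin(θ/2) = 7 sin(45°).
The full chord = 2 × 7 × sin(45°) = 7*sqrt(2).

7*sqrt(2)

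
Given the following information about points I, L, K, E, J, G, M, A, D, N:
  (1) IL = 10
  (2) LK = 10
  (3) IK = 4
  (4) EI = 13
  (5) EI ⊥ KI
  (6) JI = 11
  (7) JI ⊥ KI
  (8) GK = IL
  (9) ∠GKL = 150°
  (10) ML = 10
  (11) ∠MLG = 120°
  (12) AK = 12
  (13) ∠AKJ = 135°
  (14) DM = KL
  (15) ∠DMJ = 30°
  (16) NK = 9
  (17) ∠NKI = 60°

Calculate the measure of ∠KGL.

From the given relations: GK = IL = 10.
Step 1: By the law of cosines on triangle GKL: GL² = 10² + 10² − 2·10·10·cos(150°) = 373.21, so GL ≈ 19.32.
Step 2: By the inverse law of cosines on triangle KGL: cos(∠KGL) = (10² + 19.32² − 10²) / (2·10·19.32) = 373.21/386.37 = 0.9659, so ∠KGL = 15°.

Therefore, the measure of angle ∠KGL = 15°.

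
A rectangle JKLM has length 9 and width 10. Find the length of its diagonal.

Using the Pythagorean theorem:
d² = 9² + 10² = 81 + 100 = 181
d = sqrt(181)

sqrt(181)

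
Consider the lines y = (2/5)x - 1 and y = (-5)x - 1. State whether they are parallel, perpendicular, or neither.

Slope of line 1: m1 = 2/5
Slope of line 2: m2 = -5
m1 != m2 and m1*m2 = -2 != -1. Neither.

Neither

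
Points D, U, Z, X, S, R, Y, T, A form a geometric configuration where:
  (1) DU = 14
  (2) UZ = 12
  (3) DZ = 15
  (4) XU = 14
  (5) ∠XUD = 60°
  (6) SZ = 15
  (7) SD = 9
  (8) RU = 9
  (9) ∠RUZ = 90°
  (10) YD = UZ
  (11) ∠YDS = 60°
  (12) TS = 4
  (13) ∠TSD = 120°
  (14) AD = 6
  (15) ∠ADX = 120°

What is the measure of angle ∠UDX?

Step 1: By the law of cosines on triangle DUX: DX² = 14² + 14² − 2·14·14·cos(60°) = 196, so DX = 14.
Step 2: By the inverse law of cosines on triangle UDX: cos(∠UDX) = (14² + 14² − 14²) / (2·14·14) = 196/392 = 0.5, so ∠UDX = 60°.

Therefore, the measure of angle ∠UDX = 60°.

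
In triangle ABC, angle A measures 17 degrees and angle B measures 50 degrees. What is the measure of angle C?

Let angle C = x. Then 17 + 50 + x = 180.
x = 180 - 67 = 113 degrees.

113 degrees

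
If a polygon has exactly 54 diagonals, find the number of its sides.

Using d = n(n - 3)/2, we solve 54 = n(n - 3)/2.
So n(n - 3) = 108.
Testing n = 12: 12 * 9 = 108 = 108. Correct.
The polygon has 12 sides.

12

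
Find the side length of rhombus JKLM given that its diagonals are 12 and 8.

The diagonals of a rhombus bisect each other at right angles.
Half-diagonals: 12/2 = 6 and 8/2 = 4
side = sqrt(6^2 + 4^2)
side = sqrt(36 + 16)
side = sqrt(52) = 2*sqrt(13)

2*sqrt(13)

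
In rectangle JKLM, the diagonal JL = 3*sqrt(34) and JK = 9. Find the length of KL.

b = sqrt(d^2 - a^2) = sqrt(306 - 81) = sqrt(225) = 15

15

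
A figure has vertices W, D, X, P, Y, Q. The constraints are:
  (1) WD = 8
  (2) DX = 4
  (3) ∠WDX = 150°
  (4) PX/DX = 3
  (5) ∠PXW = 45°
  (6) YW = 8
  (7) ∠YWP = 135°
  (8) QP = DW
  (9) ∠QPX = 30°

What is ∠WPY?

From the given relations: PX = 3·DX = 3·4 = 12.
Step 1: By the law of cosines on triangle XDW: XW² = 4² + 8² − 2·4·8·cos(150°) = 135.43, so XW ≈ 11.64.
Step 2: By the law of cosines on triangle PXW: PW² = 12² + 11.64² − 2·12·11.64·cos(45°) = 81.93, so PW ≈ 9.05.
Step 3: By the law of cosines on triangle PWY: PY² = 9.05² + 8² − 2·9.05·8·cos(135°) = 248.34, so PY ≈ 15.76.
Step 4: By the inverse law of cosines on triangle WPY: cos(∠WPY) = (9.05² + 15.76² − 8²) / (2·9.05·15.76) = 266.28/285.29 = 0.9334, so ∠WPY = 21.04°.

Therefore, the measure of angle ∠WPY = 21.04°.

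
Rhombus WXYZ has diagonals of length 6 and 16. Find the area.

Area = (6 * 16) / 2 = 96 / 2 = 48

48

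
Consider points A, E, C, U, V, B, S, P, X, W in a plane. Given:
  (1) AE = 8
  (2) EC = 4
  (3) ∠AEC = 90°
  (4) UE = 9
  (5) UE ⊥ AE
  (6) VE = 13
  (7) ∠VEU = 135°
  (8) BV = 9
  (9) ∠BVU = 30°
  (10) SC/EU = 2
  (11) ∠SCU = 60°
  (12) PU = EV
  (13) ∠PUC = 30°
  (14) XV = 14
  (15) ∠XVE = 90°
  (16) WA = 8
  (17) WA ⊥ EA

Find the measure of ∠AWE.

Step 1: By the law of cosines on triangle WAE: WE² = 8² + 8² − 2·8·8·cos(90°) = 128, so WE = 8·√2.
Step 2: By the inverse law of cosines on triangle AWE: cos(∠AWE) = (8² + (8·√2)² − 8²) / (2·8·8·√2) = 128/181.02 = 0.7071, so ∠AWE = 45°.

Therefore, the measure of angle ∠AWE = 45°.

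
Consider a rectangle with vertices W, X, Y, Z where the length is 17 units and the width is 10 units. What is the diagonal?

A rectangle's diagonal splits it into two right triangles, with the diagonal as the hypotenuse.
By the Pythagorean theorem, d^2 = 17^2 + 10^2 = 389.
Therefore d = sqrt(389).

sqrt(389)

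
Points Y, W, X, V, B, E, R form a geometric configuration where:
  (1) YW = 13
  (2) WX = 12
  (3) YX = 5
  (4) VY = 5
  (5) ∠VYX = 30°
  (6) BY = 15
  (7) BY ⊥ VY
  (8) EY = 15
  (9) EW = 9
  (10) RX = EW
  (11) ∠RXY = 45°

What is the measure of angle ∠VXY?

Step 1: By the law of cosines on triangle XYV: XV² = 5² + 5² − 2·5·5·cos(30°) = 6.7, so XV ≈ 2.59.
Step 2: By the inverse law of cosines on triangle VXY: cos(∠VXY) = (2.59² + 5² − 5²) / (2·2.59·5) = 6.7/25.88 = 0.2588, so ∠VXY = 75°.

Therefore, the measure of angle ∠VXY = 75°.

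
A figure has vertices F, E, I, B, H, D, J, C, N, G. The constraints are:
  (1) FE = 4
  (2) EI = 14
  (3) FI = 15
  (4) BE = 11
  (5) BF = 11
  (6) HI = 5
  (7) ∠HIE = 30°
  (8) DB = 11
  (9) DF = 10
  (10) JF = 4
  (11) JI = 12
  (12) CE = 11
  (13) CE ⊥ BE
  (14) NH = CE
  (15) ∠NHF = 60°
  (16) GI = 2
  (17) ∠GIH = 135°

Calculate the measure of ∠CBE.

Step 1: By the law of cosines on triangle BEC: BC² = 11² + 11² − 2·11·11·cos(90°) = 242, so BC = 11·√2.
Step 2: By the inverse law of cosines on triangle CBE: cos(∠CBE) = ((11·√2)² + 11² − 11²) / (2·11·√2·11) = 242/342.24 = 0.7071, so ∠CBE = 45°.

Therefore, the measure of angle ∠CBE = 45°.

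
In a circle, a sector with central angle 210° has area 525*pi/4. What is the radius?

The sector covers 210°/360° = 7/12 of the full circle.
Full circle area = 525*pi/4 / 7/12 = 225*pi.
Since full area = πr², we get r² = 225*pi/π = 225, so r = 15.

15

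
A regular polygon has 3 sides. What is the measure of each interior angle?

Each interior angle of a regular n-gon is (n - 2) * 180 / n.
For n = 3: (3 - 2) * 180 / 3 = 180/3 = 60 degrees.

60 degrees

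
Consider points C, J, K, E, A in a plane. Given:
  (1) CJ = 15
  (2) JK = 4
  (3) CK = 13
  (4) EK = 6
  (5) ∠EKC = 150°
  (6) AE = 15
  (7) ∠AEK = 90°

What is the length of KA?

Step 1: By the law of cosines on triangle KEA: KA² = 6² + 15² − 2·6·15·cos(90°) = 261, so KA = 3·√29.

Therefore, the length of KA = 3·√29.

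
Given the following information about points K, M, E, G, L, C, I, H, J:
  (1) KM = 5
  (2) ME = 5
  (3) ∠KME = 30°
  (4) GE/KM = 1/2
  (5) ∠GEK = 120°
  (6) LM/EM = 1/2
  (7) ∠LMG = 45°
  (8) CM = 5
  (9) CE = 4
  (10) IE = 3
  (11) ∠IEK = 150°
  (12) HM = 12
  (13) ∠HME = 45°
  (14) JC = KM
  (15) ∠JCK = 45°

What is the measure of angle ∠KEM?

Step 1: By the law of cosines on triangle EMK: EK² = 5² + 5² − 2·5·5·cos(30°) = 6.7, so EK ≈ 2.59.
Step 2: By the inverse law of cosines on triangle KEM: cos(∠KEM) = (2.59² + 5² − 5²) / (2·2.59·5) = 6.7/25.88 = 0.2588, so ∠KEM = 75°.

Therefore, the measure of angle ∠KEM = 75°.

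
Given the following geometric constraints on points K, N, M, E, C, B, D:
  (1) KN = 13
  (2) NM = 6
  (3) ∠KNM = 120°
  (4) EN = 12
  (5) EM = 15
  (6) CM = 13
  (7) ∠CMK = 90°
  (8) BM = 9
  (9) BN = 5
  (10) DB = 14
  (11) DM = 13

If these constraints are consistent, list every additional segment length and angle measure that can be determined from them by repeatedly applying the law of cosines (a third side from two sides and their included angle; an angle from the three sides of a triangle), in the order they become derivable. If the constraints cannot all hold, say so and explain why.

The constraints are consistent. Derivable facts, in order:
After 1 step:
- KM ≈ 16.82
- ∠BDM = 38.72°
- ∠BMD = 76.66°
- ∠BMN = 31.59°
- ∠BNM = 109.47°
- ∠DBM = 64.62°
- ∠EMN = 49.46°
- ∠ENM = 108.21°
- ∠MBN = 38.94°
- ∠MEN = 22.33°
After 2 steps:
- KC = 2·√113
- ∠KMN = 42.01°
- ∠MKN = 17.99°
After 3 steps:
- ∠CKM = 37.7°
- ∠KCM = 52.3°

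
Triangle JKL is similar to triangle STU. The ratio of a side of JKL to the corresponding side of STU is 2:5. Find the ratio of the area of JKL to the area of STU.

Area scales with the square of linear dimensions. If every length is multiplied by 2/5, then the area is multiplied by (2/5)^2 = 4/25.
The area ratio is 4:25.

4:25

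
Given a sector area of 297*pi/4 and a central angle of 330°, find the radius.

r² = 360 × 297*pi/4 / (π × 330) = 81, so r = 9.

9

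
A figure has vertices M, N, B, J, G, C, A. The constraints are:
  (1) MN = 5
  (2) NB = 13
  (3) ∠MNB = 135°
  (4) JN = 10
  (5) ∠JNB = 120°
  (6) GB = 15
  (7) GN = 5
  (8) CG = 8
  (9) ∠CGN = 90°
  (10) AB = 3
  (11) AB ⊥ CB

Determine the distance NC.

Step 1: By the law of cosines on triangle NGC: NC² = 5² + 8² − 2·5·8·cos(90°) = 89, so NC = √89.

Therefore, the length of NC = √89.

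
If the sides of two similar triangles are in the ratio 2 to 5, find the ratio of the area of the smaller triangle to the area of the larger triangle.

Area ratio = (side ratio)^2 = (2/5)^2 = 4:25.

4:25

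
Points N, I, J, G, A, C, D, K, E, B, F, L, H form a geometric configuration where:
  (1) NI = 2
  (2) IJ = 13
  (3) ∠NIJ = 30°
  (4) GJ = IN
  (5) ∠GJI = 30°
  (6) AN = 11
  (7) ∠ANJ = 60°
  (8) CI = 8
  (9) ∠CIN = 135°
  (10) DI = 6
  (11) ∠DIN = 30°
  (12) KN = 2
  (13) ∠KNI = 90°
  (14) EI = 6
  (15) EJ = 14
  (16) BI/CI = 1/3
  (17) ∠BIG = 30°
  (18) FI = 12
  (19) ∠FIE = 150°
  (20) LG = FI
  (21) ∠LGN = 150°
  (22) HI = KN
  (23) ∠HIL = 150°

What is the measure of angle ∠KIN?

Step 1: By the law of cosines on triangle INK: IK² = 2² + 2² − 2·2·2·cos(90°) = 8, so IK = 2·√2.
Step 2: By the inverse law of cosines on triangle KIN: cos(∠KIN) = ((2·√2)² + 2² − 2²) / (2·2·√2·2) = 8/11.31 = 0.7071, so ∠KIN = 45°.

Therefore, the measure of angle ∠KIN = 45°.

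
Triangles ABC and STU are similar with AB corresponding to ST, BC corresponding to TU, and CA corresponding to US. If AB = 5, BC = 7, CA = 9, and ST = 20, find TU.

k = 20/5 = 4. TU = 4 * 7 = 28.

28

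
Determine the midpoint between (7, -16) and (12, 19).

The midpoint is the average of the coordinates:
x: (7 + 12)/2 = 19/2
y: (-16 + 19)/2 = 3/2
Midpoint = (19/2, 3/2)

(19/2, 3/2)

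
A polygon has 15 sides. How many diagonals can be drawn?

Each of the 15 vertices connects to 12 non-adjacent vertices via diagonals.
Total connections = 15 × 12 = 180, but each diagonal is counted twice.
Number of diagonals = 180 / 2 = 90.

90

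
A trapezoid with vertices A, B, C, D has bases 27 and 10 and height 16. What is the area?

Area of a trapezoid = (base1 + base2) * height / 2
Area = (27 + 10) * 16 / 2
Area = 37 * 16 / 2
Area = 592 / 2
Area = 296

296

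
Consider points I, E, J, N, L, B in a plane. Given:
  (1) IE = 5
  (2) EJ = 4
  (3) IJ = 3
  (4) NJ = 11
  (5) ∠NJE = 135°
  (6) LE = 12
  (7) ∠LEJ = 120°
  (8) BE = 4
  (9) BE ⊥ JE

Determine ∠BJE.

Step 1: By the law of cosines on triangle JEB: JB² = 4² + 4² − 2·4·4·cos(90°) = 32, so JB = 4·√2.
Step 2: By the inverse law of cosines on triangle BJE: cos(∠BJE) = ((4·√2)² + 4² − 4²) / (2·4·√2·4) = 32/45.25 = 0.7071, so ∠BJE = 45°.

Therefore, the measure of angle ∠BJE = 45°.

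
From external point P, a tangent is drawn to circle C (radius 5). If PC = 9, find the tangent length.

tangent = √(d² - r²) = √(9² - 5²) = √(81 - 25) = √56 = 2*sqrt(14)

2*sqrt(14)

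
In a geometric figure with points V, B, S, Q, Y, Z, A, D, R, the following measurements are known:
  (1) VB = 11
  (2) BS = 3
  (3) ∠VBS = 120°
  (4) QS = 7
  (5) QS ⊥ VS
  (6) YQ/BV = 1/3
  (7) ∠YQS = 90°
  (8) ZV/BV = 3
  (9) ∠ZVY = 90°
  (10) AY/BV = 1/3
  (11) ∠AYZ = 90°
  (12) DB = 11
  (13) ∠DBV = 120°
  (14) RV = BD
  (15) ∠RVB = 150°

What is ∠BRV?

From the given relations: RV = BD = 11.
Step 1: By the law of cosines on triangle RVB: RB² = 11² + 11² − 2·11·11·cos(150°) = 451.58, so RB ≈ 21.25.
Step 2: By the inverse law of cosines on triangle BRV: cos(∠BRV) = (21.25² + 11² − 11²) / (2·21.25·11) = 451.58/467.51 = 0.9659, so ∠BRV = 15°.

Therefore, the measure of angle ∠BRV = 15°.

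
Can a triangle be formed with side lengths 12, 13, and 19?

Sort the sides: 12, 13, 19.
It suffices to check that the sum of the two smallest exceeds the largest:
12 + 13 = 25 > 19. ✓
Yes, a valid triangle can be formed.

Yes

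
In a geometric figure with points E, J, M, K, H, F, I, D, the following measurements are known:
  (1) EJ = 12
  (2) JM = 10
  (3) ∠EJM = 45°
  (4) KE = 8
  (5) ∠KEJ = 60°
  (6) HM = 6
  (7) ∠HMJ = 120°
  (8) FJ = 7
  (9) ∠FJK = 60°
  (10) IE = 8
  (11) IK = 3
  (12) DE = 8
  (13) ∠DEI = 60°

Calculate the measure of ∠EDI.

Step 1: By the law of cosines on triangle DEI: DI² = 8² + 8² − 2·8·8·cos(60°) = 64, so DI = 8.
Step 2: By the inverse law of cosines on triangle EDI: cos(∠EDI) = (8² + 8² − 8²) / (2·8·8) = 64/128 = 0.5, so ∠EDI = 60°.

Therefore, the measure of angle ∠EDI = 60°.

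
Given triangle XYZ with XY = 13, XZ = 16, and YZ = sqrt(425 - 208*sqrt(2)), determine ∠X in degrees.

cos(X) = (13² + 16² - (sqrt(425 - 208*sqrt(2)))²) / (2 × 13 × 16) = sqrt(2)/2, so X = arccos(sqrt(2)/2) = 45°.

45°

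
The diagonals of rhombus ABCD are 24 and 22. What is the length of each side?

In a rhombus, the diagonals bisect each other perpendicularly, creating four congruent right triangles.
Each triangle has legs 12 (half of 24) and 11 (half of 22).
The hypotenuse of each right triangle is a side of the rhombus:
side = sqrt(12^2 + 11^2) = sqrt(265)

sqrt(265)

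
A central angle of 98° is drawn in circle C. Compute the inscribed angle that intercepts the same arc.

An inscribed angle intercepts an arc from a point on the circle, while the central angle intercepts the same arc from the center.
The inscribed angle is always half the central angle: 98° / 2 = 49°.

49°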